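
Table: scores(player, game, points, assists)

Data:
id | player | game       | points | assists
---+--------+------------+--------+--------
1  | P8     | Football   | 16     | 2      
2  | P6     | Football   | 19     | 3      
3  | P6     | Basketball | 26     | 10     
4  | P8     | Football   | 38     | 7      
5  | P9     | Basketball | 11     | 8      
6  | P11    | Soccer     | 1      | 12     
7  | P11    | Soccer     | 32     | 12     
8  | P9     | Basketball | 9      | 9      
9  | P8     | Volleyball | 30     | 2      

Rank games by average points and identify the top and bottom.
SELECT game, AVG(points)
FROM scores
GROUP BY game
ORDER BY AVG(points)

All groups:
  Basketball: 15.33
  Soccer: 16.50
  Football: 24.33
  Volleyball: 30.00

Highest: Volleyball (30.00)
Lowest: Basketball (15.33)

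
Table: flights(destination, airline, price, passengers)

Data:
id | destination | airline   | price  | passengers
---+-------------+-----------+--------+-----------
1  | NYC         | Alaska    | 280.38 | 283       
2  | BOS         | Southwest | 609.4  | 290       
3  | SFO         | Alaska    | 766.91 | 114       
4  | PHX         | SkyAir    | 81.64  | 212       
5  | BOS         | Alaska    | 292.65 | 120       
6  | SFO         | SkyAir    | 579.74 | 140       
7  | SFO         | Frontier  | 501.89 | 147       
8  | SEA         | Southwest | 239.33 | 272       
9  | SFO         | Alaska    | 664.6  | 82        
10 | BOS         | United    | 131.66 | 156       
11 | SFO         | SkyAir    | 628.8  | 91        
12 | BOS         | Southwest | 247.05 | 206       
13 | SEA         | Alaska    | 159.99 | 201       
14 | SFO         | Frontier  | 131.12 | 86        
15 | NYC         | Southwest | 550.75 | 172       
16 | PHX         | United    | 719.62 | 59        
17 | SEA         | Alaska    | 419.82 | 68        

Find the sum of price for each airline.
SELECT airline, SUM(price) as result
FROM flights
GROUP BY airline

Result:
  Alaska: 2584.35
  Frontier: 633.01
  SkyAir: 1290.18
  Southwest: 1646.53
  United: 851.28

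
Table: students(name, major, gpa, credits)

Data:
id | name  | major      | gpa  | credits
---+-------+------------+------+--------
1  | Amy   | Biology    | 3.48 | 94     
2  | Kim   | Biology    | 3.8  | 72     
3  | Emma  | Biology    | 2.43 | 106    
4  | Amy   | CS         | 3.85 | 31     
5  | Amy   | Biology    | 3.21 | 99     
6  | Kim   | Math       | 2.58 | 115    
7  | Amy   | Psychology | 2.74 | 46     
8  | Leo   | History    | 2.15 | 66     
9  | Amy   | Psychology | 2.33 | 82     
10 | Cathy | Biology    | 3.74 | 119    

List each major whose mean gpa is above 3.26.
SELECT major, AVG(gpa)
FROM students
GROUP BY major
HAVING AVG(gpa) > 3.26

Result:
  Biology: avg=3.33
  CS: avg=3.85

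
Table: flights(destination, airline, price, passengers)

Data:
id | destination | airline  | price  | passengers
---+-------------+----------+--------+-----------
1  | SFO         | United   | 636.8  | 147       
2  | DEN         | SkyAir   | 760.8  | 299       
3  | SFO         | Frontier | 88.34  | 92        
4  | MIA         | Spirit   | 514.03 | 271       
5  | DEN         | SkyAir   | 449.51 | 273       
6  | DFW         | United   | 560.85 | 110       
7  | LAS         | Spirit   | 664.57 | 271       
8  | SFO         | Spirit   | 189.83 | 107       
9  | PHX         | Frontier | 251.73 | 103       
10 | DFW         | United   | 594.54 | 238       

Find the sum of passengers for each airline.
SELECT airline, SUM(passengers) as result
FROM flights
GROUP BY airline

Result:
  Frontier: 195
  SkyAir: 572
  Spirit: 649
  United: 495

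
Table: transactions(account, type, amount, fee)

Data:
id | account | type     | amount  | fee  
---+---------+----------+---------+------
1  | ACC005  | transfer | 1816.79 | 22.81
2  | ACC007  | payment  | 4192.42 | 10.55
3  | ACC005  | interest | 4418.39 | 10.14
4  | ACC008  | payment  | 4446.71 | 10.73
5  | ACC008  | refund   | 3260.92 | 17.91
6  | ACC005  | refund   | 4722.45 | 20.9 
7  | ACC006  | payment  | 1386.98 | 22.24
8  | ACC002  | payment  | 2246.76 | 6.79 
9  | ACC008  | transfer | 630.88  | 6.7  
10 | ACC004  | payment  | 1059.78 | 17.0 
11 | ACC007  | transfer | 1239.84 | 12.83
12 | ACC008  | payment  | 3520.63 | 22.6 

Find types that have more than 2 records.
SELECT type, COUNT(*) as cnt
FROM transactions
GROUP BY type
HAVING COUNT(*) > 2

Result:
  payment: 6
  transfer: 3

Note: HAVING filters groups after aggregation, WHERE filters rows before.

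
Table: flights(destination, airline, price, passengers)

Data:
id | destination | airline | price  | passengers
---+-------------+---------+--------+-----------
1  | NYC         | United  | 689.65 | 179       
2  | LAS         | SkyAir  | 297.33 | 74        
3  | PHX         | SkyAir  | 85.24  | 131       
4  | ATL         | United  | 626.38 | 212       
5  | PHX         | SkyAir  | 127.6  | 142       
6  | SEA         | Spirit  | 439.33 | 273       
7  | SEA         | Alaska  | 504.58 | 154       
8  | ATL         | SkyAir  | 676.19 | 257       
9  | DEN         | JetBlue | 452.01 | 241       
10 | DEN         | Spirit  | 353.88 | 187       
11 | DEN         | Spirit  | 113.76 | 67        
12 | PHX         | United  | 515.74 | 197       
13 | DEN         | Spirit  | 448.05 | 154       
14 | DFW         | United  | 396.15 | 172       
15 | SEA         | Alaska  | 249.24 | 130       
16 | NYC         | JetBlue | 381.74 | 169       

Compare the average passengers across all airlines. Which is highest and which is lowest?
SELECT airline, AVG(passengers)
FROM flights
GROUP BY airline
ORDER BY AVG(passengers)

All groups:
  Alaska: 142.00
  SkyAir: 151.00
  Spirit: 170.25
  United: 190.00
  JetBlue: 205.00

Highest: JetBlue (205.00)
Lowest: Alaska (142.00)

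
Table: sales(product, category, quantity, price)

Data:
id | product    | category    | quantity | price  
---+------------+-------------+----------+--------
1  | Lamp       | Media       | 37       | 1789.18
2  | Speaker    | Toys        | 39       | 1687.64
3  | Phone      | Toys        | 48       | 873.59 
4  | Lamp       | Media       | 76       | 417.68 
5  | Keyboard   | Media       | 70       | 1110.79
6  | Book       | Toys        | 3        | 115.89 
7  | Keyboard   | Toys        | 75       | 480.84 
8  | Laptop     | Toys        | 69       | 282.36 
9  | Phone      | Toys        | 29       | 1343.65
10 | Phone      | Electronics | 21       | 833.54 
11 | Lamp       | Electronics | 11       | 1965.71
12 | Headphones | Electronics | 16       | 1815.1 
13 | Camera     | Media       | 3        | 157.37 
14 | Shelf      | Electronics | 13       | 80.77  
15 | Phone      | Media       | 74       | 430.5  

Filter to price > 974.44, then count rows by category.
SELECT category, COUNT(*)
FROM sales
WHERE price > 974.44
GROUP BY category

Note: WHERE filters rows before grouping.

Result:
  Electronics: 2
  Media: 2
  Toys: 2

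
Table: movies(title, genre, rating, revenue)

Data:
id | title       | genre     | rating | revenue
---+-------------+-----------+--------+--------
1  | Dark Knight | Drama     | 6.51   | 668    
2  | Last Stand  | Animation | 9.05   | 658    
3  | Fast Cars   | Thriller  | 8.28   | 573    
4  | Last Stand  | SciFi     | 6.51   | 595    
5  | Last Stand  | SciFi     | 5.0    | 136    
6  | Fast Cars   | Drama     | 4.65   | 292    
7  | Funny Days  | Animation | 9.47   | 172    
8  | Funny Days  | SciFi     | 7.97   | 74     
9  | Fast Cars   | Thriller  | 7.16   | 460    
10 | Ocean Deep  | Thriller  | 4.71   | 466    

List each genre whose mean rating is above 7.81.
SELECT genre, AVG(rating)
FROM movies
GROUP BY genre
HAVING AVG(rating) > 7.81

Result:
  Animation: avg=9.26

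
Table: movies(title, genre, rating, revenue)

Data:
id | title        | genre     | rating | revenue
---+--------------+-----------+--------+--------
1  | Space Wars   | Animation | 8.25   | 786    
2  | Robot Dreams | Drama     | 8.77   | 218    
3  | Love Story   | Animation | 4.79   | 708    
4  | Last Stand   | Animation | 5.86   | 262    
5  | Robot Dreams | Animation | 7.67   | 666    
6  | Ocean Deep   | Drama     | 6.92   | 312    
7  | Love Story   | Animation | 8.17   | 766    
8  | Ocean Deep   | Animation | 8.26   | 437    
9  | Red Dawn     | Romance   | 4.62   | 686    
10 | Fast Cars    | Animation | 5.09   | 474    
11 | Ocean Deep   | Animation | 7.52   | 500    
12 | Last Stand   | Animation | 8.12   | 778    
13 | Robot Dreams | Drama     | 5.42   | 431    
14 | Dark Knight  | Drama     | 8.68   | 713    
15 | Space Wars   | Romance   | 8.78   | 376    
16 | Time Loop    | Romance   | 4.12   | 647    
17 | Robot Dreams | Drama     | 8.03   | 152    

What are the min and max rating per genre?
SELECT genre, MIN(rating), MAX(rating)
FROM movies
GROUP BY genre

Result:
  Animation: min=4.79, max=8.26
  Drama: min=5.42, max=8.77
  Romance: min=4.12, max=8.78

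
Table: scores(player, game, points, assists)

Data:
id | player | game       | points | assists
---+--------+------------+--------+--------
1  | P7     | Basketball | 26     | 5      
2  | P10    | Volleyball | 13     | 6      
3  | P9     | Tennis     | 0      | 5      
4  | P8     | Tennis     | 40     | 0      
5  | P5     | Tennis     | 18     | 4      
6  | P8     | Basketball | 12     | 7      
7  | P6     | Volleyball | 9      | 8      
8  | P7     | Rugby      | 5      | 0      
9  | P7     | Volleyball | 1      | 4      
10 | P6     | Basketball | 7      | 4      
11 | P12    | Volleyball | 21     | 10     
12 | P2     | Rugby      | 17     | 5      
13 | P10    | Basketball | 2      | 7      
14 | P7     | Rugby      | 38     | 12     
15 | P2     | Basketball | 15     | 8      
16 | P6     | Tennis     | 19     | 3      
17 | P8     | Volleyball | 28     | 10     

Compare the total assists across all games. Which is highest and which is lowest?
SELECT game, SUM(assists)
FROM scores
GROUP BY game
ORDER BY SUM(assists)

All groups:
  Tennis: 12
  Rugby: 17
  Basketball: 31
  Volleyball: 38

Highest: Volleyball (38)
Lowest: Tennis (12)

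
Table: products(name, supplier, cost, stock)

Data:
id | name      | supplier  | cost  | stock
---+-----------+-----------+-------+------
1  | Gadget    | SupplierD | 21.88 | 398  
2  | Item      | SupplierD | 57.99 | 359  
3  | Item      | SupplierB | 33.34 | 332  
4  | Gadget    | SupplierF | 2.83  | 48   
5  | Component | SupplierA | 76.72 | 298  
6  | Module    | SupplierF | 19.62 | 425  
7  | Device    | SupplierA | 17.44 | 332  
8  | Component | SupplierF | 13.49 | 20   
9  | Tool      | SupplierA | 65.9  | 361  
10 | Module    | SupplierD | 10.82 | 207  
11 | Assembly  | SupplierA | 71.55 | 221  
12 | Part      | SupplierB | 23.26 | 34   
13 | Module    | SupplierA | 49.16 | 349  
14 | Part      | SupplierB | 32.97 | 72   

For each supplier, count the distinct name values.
SELECT supplier, COUNT(DISTINCT name)
FROM products
GROUP BY supplier

Result:
  SupplierA: 5 distinct
  SupplierB: 2 distinct
  SupplierD: 3 distinct
  SupplierF: 3 distinct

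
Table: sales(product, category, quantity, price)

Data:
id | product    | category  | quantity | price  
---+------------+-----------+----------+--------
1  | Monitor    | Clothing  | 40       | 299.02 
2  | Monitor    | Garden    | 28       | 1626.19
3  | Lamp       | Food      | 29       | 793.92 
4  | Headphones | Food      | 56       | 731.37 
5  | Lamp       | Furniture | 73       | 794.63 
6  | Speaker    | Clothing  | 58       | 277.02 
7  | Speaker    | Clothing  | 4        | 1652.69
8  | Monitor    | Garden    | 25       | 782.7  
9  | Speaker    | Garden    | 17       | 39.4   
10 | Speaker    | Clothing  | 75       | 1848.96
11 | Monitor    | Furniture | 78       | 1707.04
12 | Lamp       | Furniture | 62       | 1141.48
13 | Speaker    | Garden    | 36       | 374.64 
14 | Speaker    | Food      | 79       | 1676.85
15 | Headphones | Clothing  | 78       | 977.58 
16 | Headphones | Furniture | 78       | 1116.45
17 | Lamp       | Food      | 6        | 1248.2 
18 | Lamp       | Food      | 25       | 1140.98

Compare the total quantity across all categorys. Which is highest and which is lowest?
SELECT category, SUM(quantity)
FROM sales
GROUP BY category
ORDER BY SUM(quantity)

All groups:
  Garden: 106
  Food: 195
  Clothing: 255
  Furniture: 291

Highest: Furniture (291)
Lowest: Garden (106)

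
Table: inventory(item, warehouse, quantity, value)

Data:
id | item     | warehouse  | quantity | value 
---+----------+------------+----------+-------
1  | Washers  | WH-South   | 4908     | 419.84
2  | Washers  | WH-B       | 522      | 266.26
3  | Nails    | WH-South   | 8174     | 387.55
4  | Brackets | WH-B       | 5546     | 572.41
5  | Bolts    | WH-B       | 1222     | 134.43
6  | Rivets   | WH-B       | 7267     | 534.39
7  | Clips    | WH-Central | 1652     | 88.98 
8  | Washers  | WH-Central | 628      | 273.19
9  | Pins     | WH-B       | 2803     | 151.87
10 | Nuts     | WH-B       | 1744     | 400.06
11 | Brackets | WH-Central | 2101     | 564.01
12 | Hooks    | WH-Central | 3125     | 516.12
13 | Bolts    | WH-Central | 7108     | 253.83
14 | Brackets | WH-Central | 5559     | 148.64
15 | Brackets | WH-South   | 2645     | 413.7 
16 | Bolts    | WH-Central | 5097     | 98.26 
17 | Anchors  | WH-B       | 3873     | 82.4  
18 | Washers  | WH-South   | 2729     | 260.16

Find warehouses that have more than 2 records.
SELECT warehouse, COUNT(*) as cnt
FROM inventory
GROUP BY warehouse
HAVING COUNT(*) > 2

Result:
  WH-B: 7
  WH-Central: 7
  WH-South: 4

Note: HAVING filters groups after aggregation, WHERE filters rows before.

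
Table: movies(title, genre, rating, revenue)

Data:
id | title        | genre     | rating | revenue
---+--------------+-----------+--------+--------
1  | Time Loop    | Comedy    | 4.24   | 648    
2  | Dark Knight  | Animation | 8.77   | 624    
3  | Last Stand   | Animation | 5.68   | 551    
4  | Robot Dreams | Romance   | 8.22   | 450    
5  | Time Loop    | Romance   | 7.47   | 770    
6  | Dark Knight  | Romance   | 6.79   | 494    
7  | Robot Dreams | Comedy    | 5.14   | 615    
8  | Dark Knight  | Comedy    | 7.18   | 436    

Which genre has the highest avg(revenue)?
SELECT genre, AVG(revenue) as val
FROM movies
GROUP BY genre
ORDER BY val DESC
LIMIT 1

Result: Animation with avg(revenue) = 587.50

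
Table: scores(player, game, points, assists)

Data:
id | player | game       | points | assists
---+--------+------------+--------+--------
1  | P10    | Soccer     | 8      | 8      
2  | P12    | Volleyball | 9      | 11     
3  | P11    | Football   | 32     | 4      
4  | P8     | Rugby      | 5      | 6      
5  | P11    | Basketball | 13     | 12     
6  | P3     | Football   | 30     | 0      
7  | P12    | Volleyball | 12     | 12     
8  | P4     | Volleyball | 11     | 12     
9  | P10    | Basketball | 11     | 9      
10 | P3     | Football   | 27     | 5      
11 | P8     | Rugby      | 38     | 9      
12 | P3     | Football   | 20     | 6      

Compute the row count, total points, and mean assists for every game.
SELECT game,
       COUNT(*) as cnt,
       SUM(points) as total_points,
       AVG(assists) as avg_assists
FROM scores
GROUP BY game

Result:
  Basketball: 2 records, 24 total points, 10.50 avg assists
  Football: 4 records, 109 total points, 3.75 avg assists
  Rugby: 2 records, 43 total points, 7.50 avg assists
  Soccer: 1 records, 8 total points, 8.00 avg assists
  Volleyball: 3 records, 32 total points, 11.67 avg assists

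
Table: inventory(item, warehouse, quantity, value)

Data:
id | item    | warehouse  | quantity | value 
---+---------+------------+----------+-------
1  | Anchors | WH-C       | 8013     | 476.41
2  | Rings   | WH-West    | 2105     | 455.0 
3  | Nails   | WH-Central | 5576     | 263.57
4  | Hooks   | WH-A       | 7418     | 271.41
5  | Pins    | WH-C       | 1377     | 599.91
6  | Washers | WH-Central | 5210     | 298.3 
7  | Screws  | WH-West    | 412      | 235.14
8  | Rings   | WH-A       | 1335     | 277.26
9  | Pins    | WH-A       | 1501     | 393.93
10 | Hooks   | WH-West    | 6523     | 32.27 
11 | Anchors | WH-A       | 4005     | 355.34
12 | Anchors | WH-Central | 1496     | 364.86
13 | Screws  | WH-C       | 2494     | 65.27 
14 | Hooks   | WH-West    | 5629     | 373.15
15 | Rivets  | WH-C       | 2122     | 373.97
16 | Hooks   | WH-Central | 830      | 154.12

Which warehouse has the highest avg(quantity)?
SELECT warehouse, AVG(quantity) as val
FROM inventory
GROUP BY warehouse
ORDER BY val DESC
LIMIT 1

Result: WH-West with avg(quantity) = 3667.25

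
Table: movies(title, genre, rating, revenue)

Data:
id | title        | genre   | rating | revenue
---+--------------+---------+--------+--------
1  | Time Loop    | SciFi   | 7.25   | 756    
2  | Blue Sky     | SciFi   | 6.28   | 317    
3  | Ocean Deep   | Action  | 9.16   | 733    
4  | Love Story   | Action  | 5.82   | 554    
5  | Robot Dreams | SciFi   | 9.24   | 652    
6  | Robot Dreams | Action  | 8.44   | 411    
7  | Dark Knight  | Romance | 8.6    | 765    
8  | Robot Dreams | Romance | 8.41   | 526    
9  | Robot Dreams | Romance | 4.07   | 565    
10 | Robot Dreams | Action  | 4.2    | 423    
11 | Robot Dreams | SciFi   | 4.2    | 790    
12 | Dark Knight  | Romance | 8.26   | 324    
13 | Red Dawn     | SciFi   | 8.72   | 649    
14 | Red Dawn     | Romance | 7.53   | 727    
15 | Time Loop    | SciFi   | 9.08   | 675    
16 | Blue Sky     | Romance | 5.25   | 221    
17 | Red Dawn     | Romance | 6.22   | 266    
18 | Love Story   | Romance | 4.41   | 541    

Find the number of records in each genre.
SELECT genre, COUNT(*) as count
FROM movies
GROUP BY genre

Result:
  Action: 4
  Romance: 8
  SciFi: 6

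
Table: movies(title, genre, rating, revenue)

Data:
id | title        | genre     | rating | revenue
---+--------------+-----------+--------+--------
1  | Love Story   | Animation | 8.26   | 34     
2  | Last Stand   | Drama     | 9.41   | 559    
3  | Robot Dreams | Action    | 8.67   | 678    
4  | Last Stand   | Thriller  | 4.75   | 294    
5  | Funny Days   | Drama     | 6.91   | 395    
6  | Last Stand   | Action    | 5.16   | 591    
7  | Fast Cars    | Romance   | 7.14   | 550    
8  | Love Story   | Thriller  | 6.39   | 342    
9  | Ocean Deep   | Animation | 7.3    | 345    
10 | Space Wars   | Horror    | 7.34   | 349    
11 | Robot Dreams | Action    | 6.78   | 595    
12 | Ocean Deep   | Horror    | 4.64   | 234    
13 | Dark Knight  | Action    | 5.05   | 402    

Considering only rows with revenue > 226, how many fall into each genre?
SELECT genre, COUNT(*)
FROM movies
WHERE revenue > 226
GROUP BY genre

Note: WHERE filters rows before grouping.

Result:
  Action: 4
  Animation: 1
  Drama: 2
  Horror: 2
  Romance: 1
  Thriller: 2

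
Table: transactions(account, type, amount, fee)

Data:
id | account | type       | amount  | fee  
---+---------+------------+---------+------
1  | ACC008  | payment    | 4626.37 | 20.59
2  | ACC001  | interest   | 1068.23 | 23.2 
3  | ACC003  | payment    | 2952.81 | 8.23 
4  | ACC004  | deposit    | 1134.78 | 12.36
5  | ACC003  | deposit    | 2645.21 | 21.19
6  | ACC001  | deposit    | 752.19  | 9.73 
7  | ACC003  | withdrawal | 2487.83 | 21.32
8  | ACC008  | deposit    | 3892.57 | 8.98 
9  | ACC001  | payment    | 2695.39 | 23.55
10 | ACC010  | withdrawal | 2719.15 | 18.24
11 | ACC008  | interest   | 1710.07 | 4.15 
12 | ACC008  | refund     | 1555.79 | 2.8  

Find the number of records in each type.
SELECT type, COUNT(*) as count
FROM transactions
GROUP BY type

Result:
  deposit: 4
  interest: 2
  payment: 3
  refund: 1
  withdrawal: 2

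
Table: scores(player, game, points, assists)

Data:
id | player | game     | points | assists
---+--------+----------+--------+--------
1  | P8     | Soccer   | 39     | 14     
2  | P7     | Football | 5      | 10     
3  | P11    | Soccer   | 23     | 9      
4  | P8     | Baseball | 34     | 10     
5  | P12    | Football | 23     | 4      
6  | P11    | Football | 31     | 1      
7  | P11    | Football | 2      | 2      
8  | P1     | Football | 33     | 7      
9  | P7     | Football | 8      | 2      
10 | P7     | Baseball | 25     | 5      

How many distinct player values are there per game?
SELECT game, COUNT(DISTINCT player)
FROM scores
GROUP BY game

Result:
  Baseball: 2 distinct
  Football: 4 distinct
  Soccer: 2 distinct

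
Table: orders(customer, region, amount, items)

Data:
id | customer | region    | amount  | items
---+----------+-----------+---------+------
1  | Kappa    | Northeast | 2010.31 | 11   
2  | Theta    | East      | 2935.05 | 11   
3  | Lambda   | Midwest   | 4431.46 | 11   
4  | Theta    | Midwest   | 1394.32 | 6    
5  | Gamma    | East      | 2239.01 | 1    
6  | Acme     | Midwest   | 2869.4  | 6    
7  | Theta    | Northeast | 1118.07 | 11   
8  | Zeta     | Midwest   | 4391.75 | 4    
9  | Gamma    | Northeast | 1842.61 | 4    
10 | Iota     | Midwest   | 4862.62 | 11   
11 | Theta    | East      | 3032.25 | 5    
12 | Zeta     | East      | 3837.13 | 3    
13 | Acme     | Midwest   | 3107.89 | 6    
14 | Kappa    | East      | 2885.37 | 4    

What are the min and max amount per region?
SELECT region, MIN(amount), MAX(amount)
FROM orders
GROUP BY region

Result:
  East: min=2239.01, max=3837.13
  Midwest: min=1394.32, max=4862.62
  Northeast: min=1118.07, max=2010.31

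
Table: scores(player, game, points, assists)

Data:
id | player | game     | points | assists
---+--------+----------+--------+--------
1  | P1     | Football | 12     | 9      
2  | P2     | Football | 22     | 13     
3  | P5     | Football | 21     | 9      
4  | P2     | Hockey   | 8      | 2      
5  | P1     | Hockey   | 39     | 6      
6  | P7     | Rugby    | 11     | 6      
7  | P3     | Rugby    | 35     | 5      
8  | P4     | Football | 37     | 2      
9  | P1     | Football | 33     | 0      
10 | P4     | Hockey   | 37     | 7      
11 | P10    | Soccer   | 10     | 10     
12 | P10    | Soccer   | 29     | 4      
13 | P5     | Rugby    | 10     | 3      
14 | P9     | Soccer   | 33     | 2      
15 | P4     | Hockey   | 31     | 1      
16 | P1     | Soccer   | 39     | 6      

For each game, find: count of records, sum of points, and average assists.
SELECT game,
       COUNT(*) as cnt,
       SUM(points) as total_points,
       AVG(assists) as avg_assists
FROM scores
GROUP BY game

Result:
  Football: 5 records, 125 total points, 6.60 avg assists
  Hockey: 4 records, 115 total points, 4.00 avg assists
  Rugby: 3 records, 56 total points, 4.67 avg assists
  Soccer: 4 records, 111 total points, 5.50 avg assists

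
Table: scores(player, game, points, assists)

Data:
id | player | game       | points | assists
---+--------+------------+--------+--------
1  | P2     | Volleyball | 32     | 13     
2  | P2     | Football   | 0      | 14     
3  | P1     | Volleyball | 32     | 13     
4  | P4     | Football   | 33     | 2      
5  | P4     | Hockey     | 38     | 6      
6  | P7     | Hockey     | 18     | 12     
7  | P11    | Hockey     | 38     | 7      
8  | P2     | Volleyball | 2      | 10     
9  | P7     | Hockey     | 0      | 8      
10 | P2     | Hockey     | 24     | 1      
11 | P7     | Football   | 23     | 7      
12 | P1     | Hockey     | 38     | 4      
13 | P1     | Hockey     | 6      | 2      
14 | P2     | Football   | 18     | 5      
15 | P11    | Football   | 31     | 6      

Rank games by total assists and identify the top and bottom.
SELECT game, SUM(assists)
FROM scores
GROUP BY game
ORDER BY SUM(assists)

All groups:
  Football: 34
  Volleyball: 36
  Hockey: 40

Highest: Hockey (40)
Lowest: Football (34)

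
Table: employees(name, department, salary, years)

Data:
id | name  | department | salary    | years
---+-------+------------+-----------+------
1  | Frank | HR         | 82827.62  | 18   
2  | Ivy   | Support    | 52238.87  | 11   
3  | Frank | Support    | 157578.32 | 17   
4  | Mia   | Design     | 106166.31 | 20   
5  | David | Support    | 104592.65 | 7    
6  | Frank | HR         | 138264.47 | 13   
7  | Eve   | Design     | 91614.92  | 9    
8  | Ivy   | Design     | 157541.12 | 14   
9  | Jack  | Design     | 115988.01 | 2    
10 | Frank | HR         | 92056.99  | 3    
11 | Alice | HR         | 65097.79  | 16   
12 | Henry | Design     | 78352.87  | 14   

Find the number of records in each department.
SELECT department, COUNT(*) as count
FROM employees
GROUP BY department

Result:
  Design: 5
  HR: 4
  Support: 3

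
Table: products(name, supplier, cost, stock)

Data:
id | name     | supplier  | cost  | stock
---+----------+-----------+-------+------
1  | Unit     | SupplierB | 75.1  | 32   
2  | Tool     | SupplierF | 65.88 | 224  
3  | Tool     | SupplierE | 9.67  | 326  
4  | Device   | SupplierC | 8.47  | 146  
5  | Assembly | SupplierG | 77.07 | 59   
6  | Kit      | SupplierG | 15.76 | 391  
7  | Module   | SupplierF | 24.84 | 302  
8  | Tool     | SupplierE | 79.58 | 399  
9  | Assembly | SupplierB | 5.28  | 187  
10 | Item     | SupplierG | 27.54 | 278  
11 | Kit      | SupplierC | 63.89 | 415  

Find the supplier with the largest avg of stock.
SELECT supplier, AVG(stock) as val
FROM products
GROUP BY supplier
ORDER BY val DESC
LIMIT 1

Result: SupplierE with avg(stock) = 362.50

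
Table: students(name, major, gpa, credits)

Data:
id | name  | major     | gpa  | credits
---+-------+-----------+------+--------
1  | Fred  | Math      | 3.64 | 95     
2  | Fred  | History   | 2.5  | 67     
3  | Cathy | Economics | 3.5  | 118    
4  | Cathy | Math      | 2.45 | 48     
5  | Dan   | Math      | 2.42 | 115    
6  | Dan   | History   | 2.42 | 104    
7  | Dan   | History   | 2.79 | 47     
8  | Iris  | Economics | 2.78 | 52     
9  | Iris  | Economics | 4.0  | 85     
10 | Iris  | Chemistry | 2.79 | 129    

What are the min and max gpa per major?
SELECT major, MIN(gpa), MAX(gpa)
FROM students
GROUP BY major

Result:
  Chemistry: min=2.79, max=2.79
  Economics: min=2.78, max=4.00
  History: min=2.42, max=2.79
  Math: min=2.42, max=3.64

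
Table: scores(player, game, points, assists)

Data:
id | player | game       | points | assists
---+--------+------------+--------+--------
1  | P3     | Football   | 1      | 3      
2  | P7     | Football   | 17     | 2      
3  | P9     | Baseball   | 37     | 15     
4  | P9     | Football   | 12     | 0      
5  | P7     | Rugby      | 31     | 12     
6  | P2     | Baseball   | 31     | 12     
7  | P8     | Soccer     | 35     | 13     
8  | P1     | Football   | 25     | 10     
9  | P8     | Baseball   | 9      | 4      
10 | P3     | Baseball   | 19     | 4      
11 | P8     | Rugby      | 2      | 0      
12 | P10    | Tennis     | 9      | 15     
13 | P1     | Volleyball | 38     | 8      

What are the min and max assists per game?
SELECT game, MIN(assists), MAX(assists)
FROM scores
GROUP BY game

Result:
  Baseball: min=4, max=15
  Football: min=0, max=10
  Rugby: min=0, max=12
  Soccer: min=13, max=13
  Tennis: min=15, max=15
  Volleyball: min=8, max=8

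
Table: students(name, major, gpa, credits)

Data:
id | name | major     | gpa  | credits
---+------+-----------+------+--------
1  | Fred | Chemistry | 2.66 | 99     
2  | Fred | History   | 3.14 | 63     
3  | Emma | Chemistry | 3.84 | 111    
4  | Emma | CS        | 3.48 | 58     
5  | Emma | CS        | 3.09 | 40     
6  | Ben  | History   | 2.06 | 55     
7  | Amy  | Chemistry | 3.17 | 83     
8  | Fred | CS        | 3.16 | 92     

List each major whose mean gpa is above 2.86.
SELECT major, AVG(gpa)
FROM students
GROUP BY major
HAVING AVG(gpa) > 2.86

Result:
  CS: avg=3.24
  Chemistry: avg=3.22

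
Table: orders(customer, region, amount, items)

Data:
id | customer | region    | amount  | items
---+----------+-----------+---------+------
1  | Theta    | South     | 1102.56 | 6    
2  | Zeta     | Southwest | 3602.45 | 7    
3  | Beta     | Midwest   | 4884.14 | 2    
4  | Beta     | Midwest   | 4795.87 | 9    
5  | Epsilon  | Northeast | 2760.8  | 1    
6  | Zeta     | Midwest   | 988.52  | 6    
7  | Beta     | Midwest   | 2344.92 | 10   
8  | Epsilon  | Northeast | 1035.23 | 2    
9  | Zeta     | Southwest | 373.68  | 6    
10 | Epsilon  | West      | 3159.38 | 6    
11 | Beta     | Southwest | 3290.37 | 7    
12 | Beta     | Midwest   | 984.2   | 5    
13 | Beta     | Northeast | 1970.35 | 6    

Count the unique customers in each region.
SELECT region, COUNT(DISTINCT customer)
FROM orders
GROUP BY region

Result:
  Midwest: 2 distinct
  Northeast: 2 distinct
  South: 1 distinct
  Southwest: 2 distinct
  West: 1 distinct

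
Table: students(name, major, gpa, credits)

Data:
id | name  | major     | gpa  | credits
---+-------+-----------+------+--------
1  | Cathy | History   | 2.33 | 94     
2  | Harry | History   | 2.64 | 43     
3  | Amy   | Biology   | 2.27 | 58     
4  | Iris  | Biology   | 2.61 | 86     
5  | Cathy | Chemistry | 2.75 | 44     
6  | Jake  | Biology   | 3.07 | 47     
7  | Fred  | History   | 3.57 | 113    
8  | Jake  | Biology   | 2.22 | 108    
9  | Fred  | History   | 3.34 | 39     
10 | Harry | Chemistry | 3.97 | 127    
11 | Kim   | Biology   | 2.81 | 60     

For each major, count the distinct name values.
SELECT major, COUNT(DISTINCT name)
FROM students
GROUP BY major

Result:
  Biology: 4 distinct
  Chemistry: 2 distinct
  History: 3 distinct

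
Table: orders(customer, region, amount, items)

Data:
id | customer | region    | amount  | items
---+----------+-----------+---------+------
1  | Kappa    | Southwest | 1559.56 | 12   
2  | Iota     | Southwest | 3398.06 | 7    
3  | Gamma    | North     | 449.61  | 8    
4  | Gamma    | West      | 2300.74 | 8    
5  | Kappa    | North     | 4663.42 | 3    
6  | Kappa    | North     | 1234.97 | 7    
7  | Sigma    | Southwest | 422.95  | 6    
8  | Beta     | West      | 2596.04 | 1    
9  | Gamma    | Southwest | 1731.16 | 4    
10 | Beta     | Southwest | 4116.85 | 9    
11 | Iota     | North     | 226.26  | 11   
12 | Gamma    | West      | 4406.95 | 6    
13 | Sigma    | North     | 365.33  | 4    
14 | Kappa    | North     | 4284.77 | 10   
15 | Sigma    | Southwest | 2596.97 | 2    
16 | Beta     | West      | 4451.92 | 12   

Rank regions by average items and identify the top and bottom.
SELECT region, AVG(items)
FROM orders
GROUP BY region
ORDER BY AVG(items)

All groups:
  Southwest: 6.67
  West: 6.75
  North: 7.17

Highest: North (7.17)
Lowest: Southwest (6.67)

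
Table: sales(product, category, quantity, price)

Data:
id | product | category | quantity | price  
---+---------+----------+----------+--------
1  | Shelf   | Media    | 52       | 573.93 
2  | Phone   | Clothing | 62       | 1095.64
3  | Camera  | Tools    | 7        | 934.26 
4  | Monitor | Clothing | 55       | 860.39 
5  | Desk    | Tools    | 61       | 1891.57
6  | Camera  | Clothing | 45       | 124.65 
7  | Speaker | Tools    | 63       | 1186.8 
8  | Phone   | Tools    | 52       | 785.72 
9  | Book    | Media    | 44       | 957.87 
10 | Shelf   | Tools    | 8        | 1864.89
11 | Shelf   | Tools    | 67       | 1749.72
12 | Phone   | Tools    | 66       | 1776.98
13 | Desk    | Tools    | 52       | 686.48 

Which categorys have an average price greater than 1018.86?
SELECT category, AVG(price)
FROM sales
GROUP BY category
HAVING AVG(price) > 1018.86

Result:
  Tools: avg=1359.55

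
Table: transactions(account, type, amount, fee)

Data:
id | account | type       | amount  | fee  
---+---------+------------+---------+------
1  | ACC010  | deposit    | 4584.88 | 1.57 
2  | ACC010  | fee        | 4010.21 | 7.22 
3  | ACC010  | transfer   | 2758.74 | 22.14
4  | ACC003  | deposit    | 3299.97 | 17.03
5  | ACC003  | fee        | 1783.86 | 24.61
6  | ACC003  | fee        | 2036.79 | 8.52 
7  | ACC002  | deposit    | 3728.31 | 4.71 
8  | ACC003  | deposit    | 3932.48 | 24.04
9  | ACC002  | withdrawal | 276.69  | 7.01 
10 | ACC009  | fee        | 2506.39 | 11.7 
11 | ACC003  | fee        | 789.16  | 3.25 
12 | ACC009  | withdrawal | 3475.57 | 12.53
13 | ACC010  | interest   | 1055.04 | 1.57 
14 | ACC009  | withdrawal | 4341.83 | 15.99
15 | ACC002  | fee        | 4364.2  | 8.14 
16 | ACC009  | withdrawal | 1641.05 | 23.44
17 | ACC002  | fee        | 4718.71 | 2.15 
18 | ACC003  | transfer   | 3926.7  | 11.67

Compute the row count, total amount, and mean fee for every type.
SELECT type,
       COUNT(*) as cnt,
       SUM(amount) as total_amount,
       AVG(fee) as avg_fee
FROM transactions
GROUP BY type

Result:
  deposit: 4 records, 15545.64 total amount, 11.84 avg fee
  fee: 7 records, 20209.32 total amount, 9.37 avg fee
  interest: 1 records, 1055.04 total amount, 1.57 avg fee
  transfer: 2 records, 6685.44 total amount, 16.91 avg fee
  withdrawal: 4 records, 9735.14 total amount, 14.74 avg fee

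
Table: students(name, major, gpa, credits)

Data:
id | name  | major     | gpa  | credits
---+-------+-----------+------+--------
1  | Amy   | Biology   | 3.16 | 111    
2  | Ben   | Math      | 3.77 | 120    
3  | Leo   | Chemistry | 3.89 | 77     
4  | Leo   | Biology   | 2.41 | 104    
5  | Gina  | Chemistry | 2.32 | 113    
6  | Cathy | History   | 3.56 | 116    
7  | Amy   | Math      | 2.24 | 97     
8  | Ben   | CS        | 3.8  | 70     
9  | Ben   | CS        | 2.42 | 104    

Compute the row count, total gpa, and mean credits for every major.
SELECT major,
       COUNT(*) as cnt,
       SUM(gpa) as total_gpa,
       AVG(credits) as avg_credits
FROM students
GROUP BY major

Result:
  Biology: 2 records, 5.57 total gpa, 107.50 avg credits
  CS: 2 records, 6.22 total gpa, 87.00 avg credits
  Chemistry: 2 records, 6.21 total gpa, 95.00 avg credits
  History: 1 records, 3.56 total gpa, 116.00 avg credits
  Math: 2 records, 6.01 total gpa, 108.50 avg credits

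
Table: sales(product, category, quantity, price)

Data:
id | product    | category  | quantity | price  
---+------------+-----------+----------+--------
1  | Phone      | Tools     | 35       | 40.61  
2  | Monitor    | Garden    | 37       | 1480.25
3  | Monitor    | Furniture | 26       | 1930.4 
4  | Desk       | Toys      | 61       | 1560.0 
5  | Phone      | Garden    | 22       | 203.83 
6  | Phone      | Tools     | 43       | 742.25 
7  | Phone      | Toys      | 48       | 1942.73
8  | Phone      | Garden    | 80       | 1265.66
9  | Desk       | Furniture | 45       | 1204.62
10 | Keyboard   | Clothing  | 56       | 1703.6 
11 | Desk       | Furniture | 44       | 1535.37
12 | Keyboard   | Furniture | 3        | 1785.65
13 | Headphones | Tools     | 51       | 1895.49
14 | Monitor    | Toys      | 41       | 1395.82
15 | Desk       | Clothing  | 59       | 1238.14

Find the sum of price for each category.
SELECT category, SUM(price) as result
FROM sales
GROUP BY category

Result:
  Clothing: 2941.74
  Furniture: 6456.04
  Garden: 2949.74
  Tools: 2678.35
  Toys: 4898.55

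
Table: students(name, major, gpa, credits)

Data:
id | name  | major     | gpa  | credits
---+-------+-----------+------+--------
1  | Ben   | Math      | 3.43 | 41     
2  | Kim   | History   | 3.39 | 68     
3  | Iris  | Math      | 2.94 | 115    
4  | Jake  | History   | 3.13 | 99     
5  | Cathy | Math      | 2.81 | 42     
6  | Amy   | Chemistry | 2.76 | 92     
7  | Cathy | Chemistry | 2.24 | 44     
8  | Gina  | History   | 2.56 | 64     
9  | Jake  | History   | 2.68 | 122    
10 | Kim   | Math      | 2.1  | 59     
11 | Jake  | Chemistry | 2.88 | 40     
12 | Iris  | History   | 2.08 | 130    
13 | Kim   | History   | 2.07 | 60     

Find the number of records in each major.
SELECT major, COUNT(*) as count
FROM students
GROUP BY major

Result:
  Chemistry: 3
  History: 6
  Math: 4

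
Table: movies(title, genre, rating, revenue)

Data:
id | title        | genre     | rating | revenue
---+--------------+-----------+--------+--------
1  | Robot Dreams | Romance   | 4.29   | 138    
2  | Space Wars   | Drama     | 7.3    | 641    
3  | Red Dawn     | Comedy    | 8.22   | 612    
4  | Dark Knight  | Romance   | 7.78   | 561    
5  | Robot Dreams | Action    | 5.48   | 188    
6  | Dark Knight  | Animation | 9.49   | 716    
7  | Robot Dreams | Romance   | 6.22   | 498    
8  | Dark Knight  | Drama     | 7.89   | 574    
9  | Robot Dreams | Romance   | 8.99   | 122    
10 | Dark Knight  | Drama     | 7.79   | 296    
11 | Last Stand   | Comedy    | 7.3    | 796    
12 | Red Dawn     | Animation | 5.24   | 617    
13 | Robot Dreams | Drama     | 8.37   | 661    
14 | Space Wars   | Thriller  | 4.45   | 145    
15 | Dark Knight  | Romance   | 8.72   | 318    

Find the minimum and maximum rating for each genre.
SELECT genre, MIN(rating), MAX(rating)
FROM movies
GROUP BY genre

Result:
  Action: min=5.48, max=5.48
  Animation: min=5.24, max=9.49
  Comedy: min=7.30, max=8.22
  Drama: min=7.30, max=8.37
  Romance: min=4.29, max=8.99
  Thriller: min=4.45, max=4.45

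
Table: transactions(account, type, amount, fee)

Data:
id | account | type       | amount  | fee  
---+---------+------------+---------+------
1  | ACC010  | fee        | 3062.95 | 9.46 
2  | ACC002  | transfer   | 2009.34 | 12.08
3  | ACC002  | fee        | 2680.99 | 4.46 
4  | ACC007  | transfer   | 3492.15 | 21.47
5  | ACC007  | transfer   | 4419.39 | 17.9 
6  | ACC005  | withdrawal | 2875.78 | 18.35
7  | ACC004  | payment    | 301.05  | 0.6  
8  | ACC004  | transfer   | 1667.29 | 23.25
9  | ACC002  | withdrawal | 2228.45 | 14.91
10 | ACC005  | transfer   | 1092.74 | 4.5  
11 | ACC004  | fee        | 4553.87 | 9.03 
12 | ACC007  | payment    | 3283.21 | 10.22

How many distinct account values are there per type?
SELECT type, COUNT(DISTINCT account)
FROM transactions
GROUP BY type

Result:
  fee: 3 distinct
  payment: 2 distinct
  transfer: 4 distinct
  withdrawal: 2 distinct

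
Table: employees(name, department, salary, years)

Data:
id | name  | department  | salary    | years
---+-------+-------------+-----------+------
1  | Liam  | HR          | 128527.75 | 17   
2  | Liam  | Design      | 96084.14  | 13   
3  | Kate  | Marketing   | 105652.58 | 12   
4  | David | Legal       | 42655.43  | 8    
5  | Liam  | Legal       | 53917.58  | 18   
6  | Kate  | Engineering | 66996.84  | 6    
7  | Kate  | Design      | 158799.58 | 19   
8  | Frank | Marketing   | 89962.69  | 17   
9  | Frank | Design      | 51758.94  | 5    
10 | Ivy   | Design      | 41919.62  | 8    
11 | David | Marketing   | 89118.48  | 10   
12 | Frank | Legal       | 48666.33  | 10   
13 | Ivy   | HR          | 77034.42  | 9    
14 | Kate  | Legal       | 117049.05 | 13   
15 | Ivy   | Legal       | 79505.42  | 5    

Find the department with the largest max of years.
SELECT department, MAX(years) as val
FROM employees
GROUP BY department
ORDER BY val DESC
LIMIT 1

Result: Design with max(years) = 19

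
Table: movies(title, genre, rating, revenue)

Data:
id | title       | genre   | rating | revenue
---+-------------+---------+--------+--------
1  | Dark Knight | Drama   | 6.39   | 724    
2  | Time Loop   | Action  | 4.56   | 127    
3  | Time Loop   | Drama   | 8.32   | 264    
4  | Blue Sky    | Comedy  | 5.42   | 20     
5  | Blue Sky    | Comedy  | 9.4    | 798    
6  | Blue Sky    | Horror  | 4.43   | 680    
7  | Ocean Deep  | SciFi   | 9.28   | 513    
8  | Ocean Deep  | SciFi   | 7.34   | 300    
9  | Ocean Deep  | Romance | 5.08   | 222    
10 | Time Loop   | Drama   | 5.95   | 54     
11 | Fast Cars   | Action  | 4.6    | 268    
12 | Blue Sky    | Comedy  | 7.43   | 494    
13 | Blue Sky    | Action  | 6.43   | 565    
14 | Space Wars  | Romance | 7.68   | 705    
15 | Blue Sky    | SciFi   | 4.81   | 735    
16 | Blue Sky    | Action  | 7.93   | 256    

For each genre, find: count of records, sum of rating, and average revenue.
SELECT genre,
       COUNT(*) as cnt,
       SUM(rating) as total_rating,
       AVG(revenue) as avg_revenue
FROM movies
GROUP BY genre

Result:
  Action: 4 records, 23.52 total rating, 304.00 avg revenue
  Comedy: 3 records, 22.25 total rating, 437.33 avg revenue
  Drama: 3 records, 20.66 total rating, 347.33 avg revenue
  Horror: 1 records, 4.43 total rating, 680.00 avg revenue
  Romance: 2 records, 12.76 total rating, 463.50 avg revenue
  SciFi: 3 records, 21.43 total rating, 516.00 avg revenue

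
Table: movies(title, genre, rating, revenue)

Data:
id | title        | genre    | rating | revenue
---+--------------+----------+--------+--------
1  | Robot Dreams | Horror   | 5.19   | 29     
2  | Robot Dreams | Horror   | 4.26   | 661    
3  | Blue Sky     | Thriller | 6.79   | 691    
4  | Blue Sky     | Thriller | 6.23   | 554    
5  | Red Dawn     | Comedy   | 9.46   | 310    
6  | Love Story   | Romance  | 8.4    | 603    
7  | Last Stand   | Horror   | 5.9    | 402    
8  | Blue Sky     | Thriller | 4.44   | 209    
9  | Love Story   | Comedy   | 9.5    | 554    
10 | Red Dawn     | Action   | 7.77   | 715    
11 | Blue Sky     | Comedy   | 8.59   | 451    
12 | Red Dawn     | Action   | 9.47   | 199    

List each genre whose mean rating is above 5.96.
SELECT genre, AVG(rating)
FROM movies
GROUP BY genre
HAVING AVG(rating) > 5.96

Result:
  Action: avg=8.62
  Comedy: avg=9.18
  Romance: avg=8.40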